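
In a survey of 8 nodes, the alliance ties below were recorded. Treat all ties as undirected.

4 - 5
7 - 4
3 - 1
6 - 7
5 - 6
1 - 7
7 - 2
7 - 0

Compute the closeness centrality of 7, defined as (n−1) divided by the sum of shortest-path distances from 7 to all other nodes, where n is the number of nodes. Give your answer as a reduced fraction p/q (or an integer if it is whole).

Distances from 7: 0:1, 1:1, 2:1, 3:2, 4:1, 5:2, 6:1. Sum = 9.
n = 8, so closeness = 7/9.

7/9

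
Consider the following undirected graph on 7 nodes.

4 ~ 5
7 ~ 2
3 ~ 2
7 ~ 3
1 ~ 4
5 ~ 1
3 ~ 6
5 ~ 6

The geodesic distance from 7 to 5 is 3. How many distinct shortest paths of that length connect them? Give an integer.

The shortest distance is 3, and the only length-3 path is 7–3–6–5. So there is exactly 1 shortest path.

1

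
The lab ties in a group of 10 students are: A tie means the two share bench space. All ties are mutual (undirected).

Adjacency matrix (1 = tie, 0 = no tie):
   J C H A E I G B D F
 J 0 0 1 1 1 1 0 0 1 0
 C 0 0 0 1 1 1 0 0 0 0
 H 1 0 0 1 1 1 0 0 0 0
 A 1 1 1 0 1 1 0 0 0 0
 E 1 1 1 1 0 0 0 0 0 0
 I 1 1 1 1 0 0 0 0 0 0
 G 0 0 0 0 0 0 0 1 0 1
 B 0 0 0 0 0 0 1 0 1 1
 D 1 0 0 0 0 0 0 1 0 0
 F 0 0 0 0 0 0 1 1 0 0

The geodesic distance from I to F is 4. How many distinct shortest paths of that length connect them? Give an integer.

The shortest distance is 4, and the only length-4 path is I–J–D–B–F. So there is exactly 1 shortest path.

1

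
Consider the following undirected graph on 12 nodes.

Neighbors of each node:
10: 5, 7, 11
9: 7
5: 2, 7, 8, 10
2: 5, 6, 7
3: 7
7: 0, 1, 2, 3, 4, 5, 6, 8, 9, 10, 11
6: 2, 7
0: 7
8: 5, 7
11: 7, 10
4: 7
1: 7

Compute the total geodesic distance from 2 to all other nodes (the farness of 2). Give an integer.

Distances from 2: 0:2, 1:2, 3:2, 4:2, 5:1, 6:1, 7:1, 8:2, 9:2, 10:2, 11:2.
Sum = 2 + 2 + 2 + 2 + 1 + 1 + 1 + 2 + 2 + 2 + 2 = 19.

19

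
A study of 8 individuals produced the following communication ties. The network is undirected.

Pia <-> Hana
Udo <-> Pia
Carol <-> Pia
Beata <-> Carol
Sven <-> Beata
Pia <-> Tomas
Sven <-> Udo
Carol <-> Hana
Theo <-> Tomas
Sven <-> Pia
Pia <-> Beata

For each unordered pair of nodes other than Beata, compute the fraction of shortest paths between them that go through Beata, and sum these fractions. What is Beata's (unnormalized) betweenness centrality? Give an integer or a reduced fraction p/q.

Pairs whose geodesics pass through Beata — Carol–Sven: 1/2.
All other pairs contribute 0.
Summing the contributions gives betweenness(Beata) = 1/2.

1/2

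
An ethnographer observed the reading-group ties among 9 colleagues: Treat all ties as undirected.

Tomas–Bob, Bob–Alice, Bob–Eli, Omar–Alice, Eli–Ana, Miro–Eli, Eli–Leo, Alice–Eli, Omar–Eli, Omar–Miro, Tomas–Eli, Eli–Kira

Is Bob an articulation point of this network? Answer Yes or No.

Even without Bob, every remaining node can still reach every other (the residual graph is connected), so Bob is not a cut vertex.

No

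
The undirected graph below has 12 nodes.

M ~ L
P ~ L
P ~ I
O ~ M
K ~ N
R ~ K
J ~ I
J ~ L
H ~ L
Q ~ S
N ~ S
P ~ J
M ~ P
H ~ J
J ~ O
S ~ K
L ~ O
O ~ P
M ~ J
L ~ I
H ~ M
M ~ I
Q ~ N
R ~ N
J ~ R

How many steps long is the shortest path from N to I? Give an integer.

3

One shortest route is N – R – J – I, which uses 3 edges, and at distance 2 from N we only reach {J}, which does not include I. So d(N,I) = 3.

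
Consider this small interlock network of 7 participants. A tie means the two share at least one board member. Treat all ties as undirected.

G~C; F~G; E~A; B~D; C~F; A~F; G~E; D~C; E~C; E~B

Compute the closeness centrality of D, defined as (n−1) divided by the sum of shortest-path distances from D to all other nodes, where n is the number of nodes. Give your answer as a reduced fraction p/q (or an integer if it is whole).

6/11

Distances from D: A:3, B:1, C:1, E:2, F:2, G:2. Sum = 11.
n = 7, so closeness = 6/11.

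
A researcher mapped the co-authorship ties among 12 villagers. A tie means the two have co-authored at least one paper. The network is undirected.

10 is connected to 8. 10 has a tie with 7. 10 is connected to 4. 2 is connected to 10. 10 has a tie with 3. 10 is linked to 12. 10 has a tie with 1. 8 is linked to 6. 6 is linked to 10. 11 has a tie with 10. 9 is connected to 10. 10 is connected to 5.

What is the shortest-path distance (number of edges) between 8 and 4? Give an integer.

One shortest route is 8 – 10 – 4, which uses 2 edges, and 8 and 4 are not directly tied, so nothing shorter exists. So d(8,4) = 2.

2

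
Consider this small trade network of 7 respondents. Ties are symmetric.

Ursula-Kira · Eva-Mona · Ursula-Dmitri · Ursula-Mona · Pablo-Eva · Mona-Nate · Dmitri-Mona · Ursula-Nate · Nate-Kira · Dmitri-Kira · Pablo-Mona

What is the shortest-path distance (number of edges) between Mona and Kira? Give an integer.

2

One shortest route is Mona – Nate – Kira, which uses 2 edges, and Mona and Kira are not directly tied, so nothing shorter exists. So d(Mona,Kira) = 2.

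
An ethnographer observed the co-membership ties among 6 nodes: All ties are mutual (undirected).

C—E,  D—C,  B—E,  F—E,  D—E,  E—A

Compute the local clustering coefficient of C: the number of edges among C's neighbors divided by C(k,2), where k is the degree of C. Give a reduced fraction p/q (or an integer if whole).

C's neighbors: D and E (k = 2).
Possible neighbor pairs: C(2,2) = 1. Edges among them: D–E → e = 1.
Clustering(C) = 1/1.

1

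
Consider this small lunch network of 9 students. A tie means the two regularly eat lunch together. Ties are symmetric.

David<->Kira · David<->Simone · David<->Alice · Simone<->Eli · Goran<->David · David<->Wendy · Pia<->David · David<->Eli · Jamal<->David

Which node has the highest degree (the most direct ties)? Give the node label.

David

Degrees — Alice:1, David:8, Eli:2, Goran:1, Jamal:1, Kira:1, Pia:1, Simone:2, Wendy:1.
The maximum is 8, attained only by David.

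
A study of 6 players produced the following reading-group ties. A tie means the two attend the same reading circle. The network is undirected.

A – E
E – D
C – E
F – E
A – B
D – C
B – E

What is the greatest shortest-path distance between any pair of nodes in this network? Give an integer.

Eccentricity of each node (its greatest distance to any other): A:2, B:2, C:2, D:2, E:1, F:2.
The maximum eccentricity is 2, realized for instance by the pair F–B via F – E – B. So the diameter is 2.

2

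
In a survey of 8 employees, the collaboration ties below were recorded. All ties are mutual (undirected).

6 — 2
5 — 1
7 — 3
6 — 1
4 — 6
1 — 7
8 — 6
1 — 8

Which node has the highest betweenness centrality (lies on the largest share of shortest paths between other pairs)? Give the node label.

1

Unnormalized betweenness of each node: 1:14, 2:0, 3:0, 4:0, 5:0, 6:11, 7:6, 8:0.
1 has the largest value, 14, making it the main broker — the node through which the most shortest paths run.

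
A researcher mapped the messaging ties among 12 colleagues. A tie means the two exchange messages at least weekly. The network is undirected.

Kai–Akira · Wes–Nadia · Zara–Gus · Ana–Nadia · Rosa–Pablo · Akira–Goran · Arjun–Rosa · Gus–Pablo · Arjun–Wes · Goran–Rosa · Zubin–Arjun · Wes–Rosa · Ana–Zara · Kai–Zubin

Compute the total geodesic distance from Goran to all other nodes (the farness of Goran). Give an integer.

27

Distances from Goran: Akira:1, Ana:4, Arjun:2, Gus:3, Kai:2, Nadia:3, Pablo:2, Rosa:1, Wes:2, Zara:4, Zubin:3.
Sum = 1 + 4 + 2 + 3 + 2 + 3 + 2 + 1 + 2 + 4 + 3 = 27.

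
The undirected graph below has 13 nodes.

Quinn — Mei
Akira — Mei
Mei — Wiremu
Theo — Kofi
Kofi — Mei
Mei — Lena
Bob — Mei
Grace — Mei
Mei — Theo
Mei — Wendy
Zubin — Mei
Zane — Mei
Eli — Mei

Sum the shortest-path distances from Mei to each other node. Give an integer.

Distances from Mei: Akira:1, Bob:1, Eli:1, Grace:1, Kofi:1, Lena:1, Quinn:1, Theo:1, Wendy:1, Wiremu:1, Zane:1, Zubin:1.
Sum = 1 + 1 + 1 + 1 + 1 + 1 + 1 + 1 + 1 + 1 + 1 + 1 = 12.

12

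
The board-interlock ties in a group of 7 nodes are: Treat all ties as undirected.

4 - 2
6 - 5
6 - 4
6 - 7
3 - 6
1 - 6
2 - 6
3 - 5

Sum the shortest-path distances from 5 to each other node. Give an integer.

Distances from 5: 1:2, 2:2, 3:1, 4:2, 6:1, 7:2.
Sum = 2 + 2 + 1 + 2 + 1 + 2 = 10.

10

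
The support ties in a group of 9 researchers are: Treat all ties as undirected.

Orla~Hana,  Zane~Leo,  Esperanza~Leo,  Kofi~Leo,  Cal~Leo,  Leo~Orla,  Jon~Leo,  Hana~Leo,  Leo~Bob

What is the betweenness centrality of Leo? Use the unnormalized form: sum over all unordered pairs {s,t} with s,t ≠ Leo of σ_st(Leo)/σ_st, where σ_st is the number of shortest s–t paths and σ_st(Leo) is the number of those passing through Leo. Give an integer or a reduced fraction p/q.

27

Pairs whose geodesics pass through Leo — Bob–Orla: 1; Bob–Jon: 1; Bob–Kofi: 1; Bob–Hana: 1; Bob–Cal: 1; Bob–Esperanza: 1; Bob–Zane: 1; Orla–Jon: 1; Orla–Kofi: 1; Orla–Cal: 1; Orla–Esperanza: 1; Orla–Zane: 1; Jon–Kofi: 1; Jon–Hana: 1 … (+13 more pairs).
All other pairs contribute 0.
Summing the contributions gives betweenness(Leo) = 27.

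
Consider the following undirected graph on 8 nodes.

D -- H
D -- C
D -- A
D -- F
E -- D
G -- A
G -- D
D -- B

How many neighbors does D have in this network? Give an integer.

7

D is directly tied to A, B, C, E, F, G, and H. That is 7 neighbors, so the degree of D is 7.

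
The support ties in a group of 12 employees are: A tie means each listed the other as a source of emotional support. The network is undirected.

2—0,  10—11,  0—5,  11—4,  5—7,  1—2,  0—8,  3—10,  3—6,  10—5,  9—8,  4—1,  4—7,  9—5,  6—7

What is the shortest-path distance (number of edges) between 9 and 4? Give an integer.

3

One shortest route is 9 – 5 – 7 – 4, which uses 3 edges, and at distance 2 from 9 we only reach {0, 7, 10}, which does not include 4. So d(9,4) = 3.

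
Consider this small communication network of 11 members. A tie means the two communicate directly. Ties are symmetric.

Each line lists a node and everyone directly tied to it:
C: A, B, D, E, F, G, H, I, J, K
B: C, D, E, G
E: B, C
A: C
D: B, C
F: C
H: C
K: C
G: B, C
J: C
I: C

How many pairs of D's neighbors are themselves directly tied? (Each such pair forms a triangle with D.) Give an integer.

D's neighbors: B and C.
Neighbor pairs that are themselves tied: D–B–C. Each forms one triangle with D, for 1 in total.

1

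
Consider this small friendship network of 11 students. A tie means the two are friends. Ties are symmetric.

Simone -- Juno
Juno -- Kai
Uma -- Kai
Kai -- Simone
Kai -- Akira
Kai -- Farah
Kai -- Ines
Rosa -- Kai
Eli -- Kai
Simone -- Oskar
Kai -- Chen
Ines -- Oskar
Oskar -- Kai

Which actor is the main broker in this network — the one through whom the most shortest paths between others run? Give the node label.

Kai

Unnormalized betweenness of each node: Akira:0, Chen:0, Eli:0, Farah:0, Ines:0, Juno:0, Kai:41, Oskar:1/2, Rosa:0, Simone:1/2, Uma:0.
Kai has the largest value, 41, making it the main broker — the node through which the most shortest paths run.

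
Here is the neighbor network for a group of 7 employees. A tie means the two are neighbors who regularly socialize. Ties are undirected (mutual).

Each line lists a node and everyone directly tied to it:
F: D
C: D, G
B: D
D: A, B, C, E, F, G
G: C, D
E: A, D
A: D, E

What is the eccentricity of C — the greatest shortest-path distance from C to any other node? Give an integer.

Distances from C: A:2, B:2, D:1, E:2, F:2, G:1.
The largest is 2 (to E, B, F, and A), so the eccentricity of C is 2.

2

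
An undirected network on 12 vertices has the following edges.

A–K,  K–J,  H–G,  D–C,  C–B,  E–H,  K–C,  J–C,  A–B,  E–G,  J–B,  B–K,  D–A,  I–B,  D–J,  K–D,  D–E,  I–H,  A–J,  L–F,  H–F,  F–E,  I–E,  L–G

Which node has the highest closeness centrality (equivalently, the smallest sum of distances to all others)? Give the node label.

Farness (sum of distances to all others) for each node — A:23, B:21, C:23, D:18, E:17, F:24, G:24, H:22, I:20, J:22, K:22, L:32.
The smallest farness is 17, for E, so E has the highest closeness.

E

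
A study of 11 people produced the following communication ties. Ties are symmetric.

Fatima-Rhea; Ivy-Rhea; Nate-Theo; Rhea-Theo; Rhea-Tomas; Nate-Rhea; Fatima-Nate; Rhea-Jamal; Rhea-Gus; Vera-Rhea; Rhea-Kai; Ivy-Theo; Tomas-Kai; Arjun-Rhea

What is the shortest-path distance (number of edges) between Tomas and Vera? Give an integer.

2

One shortest route is Tomas – Rhea – Vera, which uses 2 edges, and Tomas and Vera are not directly tied, so nothing shorter exists. So d(Tomas,Vera) = 2.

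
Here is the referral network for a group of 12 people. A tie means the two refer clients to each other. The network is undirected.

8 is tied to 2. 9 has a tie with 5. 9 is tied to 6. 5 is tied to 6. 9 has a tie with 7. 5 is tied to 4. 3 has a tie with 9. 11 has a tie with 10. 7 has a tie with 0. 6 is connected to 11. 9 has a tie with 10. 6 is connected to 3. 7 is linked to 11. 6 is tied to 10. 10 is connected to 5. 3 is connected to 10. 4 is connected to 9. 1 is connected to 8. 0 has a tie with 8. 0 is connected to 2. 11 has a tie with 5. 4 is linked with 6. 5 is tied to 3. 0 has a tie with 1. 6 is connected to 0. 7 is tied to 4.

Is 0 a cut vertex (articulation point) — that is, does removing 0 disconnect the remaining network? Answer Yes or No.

Yes

Removing 0 leaves {1, 2, and 8} with no path to {3, 4, 5, 6, 7, 9, 10, and 11}, so the network splits into 2 components. 0 is a cut vertex.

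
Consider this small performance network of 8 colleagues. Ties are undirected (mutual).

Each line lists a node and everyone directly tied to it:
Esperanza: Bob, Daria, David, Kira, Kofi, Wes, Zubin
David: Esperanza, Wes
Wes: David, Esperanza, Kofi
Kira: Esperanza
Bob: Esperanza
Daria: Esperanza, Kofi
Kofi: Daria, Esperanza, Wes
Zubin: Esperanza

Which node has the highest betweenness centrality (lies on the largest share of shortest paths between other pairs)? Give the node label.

Esperanza

Unnormalized betweenness of each node: Bob:0, Daria:0, David:0, Esperanza:17, Kira:0, Kofi:1/2, Wes:1/2, Zubin:0.
Esperanza has the largest value, 17, making it the main broker — the node through which the most shortest paths run.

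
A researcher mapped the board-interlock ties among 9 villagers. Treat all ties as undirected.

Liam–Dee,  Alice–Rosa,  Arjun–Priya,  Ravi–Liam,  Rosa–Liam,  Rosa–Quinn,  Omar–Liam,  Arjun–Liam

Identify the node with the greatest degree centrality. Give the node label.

Degrees — Alice:1, Arjun:2, Dee:1, Liam:5, Omar:1, Priya:1, Quinn:1, Ravi:1, Rosa:3.
The maximum is 5, attained only by Liam.

Liam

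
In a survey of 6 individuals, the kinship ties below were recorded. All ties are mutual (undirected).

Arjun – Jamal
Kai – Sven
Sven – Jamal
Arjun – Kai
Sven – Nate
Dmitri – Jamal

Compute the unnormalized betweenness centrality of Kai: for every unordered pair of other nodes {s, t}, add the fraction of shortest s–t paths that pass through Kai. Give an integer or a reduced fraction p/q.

1

Pairs whose geodesics pass through Kai — Nate–Arjun: 1/2; Sven–Arjun: 1/2.
All other pairs contribute 0.
Summing the contributions gives betweenness(Kai) = 1.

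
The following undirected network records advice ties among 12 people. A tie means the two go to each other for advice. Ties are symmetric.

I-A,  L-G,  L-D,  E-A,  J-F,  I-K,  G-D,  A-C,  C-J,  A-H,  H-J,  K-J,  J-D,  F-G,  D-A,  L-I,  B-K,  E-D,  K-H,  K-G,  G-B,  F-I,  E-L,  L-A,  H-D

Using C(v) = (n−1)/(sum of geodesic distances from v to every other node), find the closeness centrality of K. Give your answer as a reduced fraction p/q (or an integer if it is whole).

11/18

Distances from K: A:2, B:1, C:2, D:2, E:3, F:2, G:1, H:1, I:1, J:1, L:2. Sum = 18.
n = 12, so closeness = 11/18.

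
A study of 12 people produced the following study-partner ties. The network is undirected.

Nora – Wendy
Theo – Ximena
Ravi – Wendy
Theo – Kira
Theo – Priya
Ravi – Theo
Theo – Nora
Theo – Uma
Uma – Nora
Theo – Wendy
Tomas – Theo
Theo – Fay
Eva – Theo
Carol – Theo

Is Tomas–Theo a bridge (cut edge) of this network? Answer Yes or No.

Yes

Without the Tomas–Theo edge there is no alternate route between Tomas and Theo, so the network disconnects. It is a bridge.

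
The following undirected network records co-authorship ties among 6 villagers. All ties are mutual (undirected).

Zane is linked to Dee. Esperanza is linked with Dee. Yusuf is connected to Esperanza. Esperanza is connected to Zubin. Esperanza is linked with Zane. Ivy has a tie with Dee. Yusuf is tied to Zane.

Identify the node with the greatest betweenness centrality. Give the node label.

Esperanza

Unnormalized betweenness of each node: Dee:4, Esperanza:5, Ivy:0, Yusuf:0, Zane:1, Zubin:0.
Esperanza has the largest value, 5, making it the main broker — the node through which the most shortest paths run.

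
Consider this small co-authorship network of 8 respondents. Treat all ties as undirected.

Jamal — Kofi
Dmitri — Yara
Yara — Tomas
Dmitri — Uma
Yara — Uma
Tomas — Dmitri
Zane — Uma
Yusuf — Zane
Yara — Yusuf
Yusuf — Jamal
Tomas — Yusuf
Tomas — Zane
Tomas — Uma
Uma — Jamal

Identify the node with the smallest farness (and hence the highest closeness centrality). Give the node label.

Uma

Farness (sum of distances to all others) for each node — Dmitri:12, Jamal:11, Kofi:17, Tomas:10, Uma:9, Yara:11, Yusuf:10, Zane:12.
The smallest farness is 9, for Uma, so Uma has the highest closeness.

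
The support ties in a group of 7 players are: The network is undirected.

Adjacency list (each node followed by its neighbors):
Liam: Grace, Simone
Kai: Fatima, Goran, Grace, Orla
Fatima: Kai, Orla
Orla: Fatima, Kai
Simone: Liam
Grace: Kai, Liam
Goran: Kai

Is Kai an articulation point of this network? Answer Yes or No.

Yes

Removing Kai leaves {Goran} with no path to {Grace, Liam, and Simone}, so the network splits into 3 components. Kai is a cut vertex.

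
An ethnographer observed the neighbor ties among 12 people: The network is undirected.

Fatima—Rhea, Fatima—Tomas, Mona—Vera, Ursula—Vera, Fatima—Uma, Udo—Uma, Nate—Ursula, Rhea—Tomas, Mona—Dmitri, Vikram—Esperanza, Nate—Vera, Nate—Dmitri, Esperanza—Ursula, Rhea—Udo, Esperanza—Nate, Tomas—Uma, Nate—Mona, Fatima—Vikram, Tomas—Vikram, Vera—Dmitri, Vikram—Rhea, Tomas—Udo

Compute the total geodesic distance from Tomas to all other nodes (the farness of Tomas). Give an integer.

25

Distances from Tomas: Dmitri:4, Esperanza:2, Fatima:1, Mona:4, Nate:3, Rhea:1, Udo:1, Uma:1, Ursula:3, Vera:4, Vikram:1.
Sum = 4 + 2 + 1 + 4 + 3 + 1 + 1 + 1 + 3 + 4 + 1 = 25.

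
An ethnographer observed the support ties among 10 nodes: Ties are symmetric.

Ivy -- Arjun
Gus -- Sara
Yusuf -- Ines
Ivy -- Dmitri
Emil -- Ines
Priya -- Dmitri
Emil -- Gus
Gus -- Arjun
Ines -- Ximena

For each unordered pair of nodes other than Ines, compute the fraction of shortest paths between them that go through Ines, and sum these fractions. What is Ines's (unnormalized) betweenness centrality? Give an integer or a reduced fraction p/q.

15

Pairs whose geodesics pass through Ines — Ximena–Emil: 1; Ximena–Gus: 1; Ximena–Arjun: 1; Ximena–Priya: 1; Ximena–Sara: 1; Ximena–Ivy: 1; Ximena–Yusuf: 1; Ximena–Dmitri: 1; Emil–Yusuf: 1; Gus–Yusuf: 1; Arjun–Yusuf: 1; Priya–Yusuf: 1; Sara–Yusuf: 1; Ivy–Yusuf: 1 … (+1 more pairs).
All other pairs contribute 0.
Summing the contributions gives betweenness(Ines) = 15.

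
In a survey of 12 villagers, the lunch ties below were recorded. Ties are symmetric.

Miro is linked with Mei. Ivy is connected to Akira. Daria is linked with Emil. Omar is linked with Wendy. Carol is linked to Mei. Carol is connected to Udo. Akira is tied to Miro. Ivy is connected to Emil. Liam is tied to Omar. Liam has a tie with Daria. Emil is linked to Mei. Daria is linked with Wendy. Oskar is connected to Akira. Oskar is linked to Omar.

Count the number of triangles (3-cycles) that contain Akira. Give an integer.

0

Akira's neighbors are Ivy, Miro, and Oskar, but none of them are tied to each other, so no triangle contains Akira.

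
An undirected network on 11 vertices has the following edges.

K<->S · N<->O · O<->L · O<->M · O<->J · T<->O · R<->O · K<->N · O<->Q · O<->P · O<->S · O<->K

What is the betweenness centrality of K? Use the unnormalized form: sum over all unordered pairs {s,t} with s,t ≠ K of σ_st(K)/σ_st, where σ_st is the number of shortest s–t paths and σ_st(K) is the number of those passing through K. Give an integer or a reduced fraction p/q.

Pairs whose geodesics pass through K — N–S: 1/2.
All other pairs contribute 0.
Summing the contributions gives betweenness(K) = 1/2.

1/2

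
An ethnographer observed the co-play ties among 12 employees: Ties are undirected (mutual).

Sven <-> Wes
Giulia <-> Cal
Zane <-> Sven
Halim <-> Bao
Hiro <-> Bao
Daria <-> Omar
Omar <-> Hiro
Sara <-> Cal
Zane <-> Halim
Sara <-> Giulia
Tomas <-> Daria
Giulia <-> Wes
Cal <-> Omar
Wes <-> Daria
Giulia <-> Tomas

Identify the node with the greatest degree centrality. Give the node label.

Giulia

Degrees — Bao:2, Cal:3, Daria:3, Giulia:4, Halim:2, Hiro:2, Omar:3, Sara:2, Sven:2, Tomas:2, Wes:3, Zane:2.
The maximum is 4, attained only by Giulia.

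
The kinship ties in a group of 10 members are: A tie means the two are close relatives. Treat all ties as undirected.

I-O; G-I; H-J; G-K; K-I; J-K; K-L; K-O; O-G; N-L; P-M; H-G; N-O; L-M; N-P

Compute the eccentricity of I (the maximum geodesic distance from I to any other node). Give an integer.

Distances from I: G:1, H:2, J:2, K:1, L:2, M:3, N:2, O:1, P:3.
The largest is 3 (to P and M), so the eccentricity of I is 3.

3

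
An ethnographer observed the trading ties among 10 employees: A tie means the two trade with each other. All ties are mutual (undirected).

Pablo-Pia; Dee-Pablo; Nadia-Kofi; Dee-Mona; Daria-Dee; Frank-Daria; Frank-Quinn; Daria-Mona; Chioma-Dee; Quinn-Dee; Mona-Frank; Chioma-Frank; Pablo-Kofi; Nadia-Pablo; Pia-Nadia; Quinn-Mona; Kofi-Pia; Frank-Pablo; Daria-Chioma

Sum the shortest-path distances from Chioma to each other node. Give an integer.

18

Distances from Chioma: Daria:1, Dee:1, Frank:1, Kofi:3, Mona:2, Nadia:3, Pablo:2, Pia:3, Quinn:2.
Sum = 1 + 1 + 1 + 3 + 2 + 3 + 2 + 3 + 2 = 18.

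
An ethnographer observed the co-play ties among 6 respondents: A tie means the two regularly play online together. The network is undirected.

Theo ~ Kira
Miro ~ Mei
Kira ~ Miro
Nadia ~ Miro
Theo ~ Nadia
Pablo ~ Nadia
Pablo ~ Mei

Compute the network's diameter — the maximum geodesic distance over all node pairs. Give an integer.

3

Eccentricity of each node (its greatest distance to any other): Kira:3, Mei:3, Miro:2, Nadia:2, Pablo:3, Theo:3.
The maximum eccentricity is 3, realized for instance by the pair Mei–Theo via Mei – Miro – Kira – Theo. So the diameter is 3.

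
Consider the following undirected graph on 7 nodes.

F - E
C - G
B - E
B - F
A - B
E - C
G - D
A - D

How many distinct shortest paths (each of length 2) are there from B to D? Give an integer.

1

The shortest distance is 2, and the only length-2 path is B–A–D. So there is exactly 1 shortest path.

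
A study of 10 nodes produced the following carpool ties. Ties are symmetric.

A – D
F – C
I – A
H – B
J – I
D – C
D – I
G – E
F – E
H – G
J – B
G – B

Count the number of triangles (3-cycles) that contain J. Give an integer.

0

J's neighbors are B and I, but none of them are tied to each other, so no triangle contains J.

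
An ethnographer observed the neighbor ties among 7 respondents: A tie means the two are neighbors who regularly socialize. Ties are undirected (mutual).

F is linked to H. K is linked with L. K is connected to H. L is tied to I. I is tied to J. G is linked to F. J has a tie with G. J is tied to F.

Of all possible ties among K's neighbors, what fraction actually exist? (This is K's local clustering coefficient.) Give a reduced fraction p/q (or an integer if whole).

K's neighbors: H and L (k = 2).
Possible neighbor pairs: C(2,2) = 1. Edges among them: none → e = 0.
Clustering(K) = 0/1.

0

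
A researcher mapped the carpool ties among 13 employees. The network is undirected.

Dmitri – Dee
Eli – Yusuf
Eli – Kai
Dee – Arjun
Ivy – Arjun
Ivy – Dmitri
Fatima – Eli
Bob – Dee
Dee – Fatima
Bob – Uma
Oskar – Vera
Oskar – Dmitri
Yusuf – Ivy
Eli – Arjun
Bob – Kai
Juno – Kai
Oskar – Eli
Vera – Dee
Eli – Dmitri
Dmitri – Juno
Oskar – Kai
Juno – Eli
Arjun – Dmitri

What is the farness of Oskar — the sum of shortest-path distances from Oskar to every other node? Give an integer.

21

Distances from Oskar: Arjun:2, Bob:2, Dee:2, Dmitri:1, Eli:1, Fatima:2, Ivy:2, Juno:2, Kai:1, Uma:3, Vera:1, Yusuf:2.
Sum = 2 + 2 + 2 + 1 + 1 + 2 + 2 + 2 + 1 + 3 + 1 + 2 = 21.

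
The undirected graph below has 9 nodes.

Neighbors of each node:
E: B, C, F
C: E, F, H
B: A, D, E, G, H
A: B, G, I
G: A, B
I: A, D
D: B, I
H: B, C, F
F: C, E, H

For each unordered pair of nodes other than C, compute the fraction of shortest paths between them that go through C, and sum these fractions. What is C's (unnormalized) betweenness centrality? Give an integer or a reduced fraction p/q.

1/3

Pairs whose geodesics pass through C — H–E: 1/3.
All other pairs contribute 0.
Summing the contributions gives betweenness(C) = 1/3.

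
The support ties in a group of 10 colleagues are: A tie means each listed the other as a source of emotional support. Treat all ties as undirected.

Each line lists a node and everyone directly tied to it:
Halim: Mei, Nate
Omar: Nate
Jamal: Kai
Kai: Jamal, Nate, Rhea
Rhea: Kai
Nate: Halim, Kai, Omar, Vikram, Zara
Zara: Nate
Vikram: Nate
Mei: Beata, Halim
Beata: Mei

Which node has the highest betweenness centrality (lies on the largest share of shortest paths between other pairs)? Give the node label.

Unnormalized betweenness of each node: Beata:0, Halim:14, Jamal:0, Kai:15, Mei:8, Nate:30, Omar:0, Rhea:0, Vikram:0, Zara:0.
Nate has the largest value, 30, making it the main broker — the node through which the most shortest paths run.

Nate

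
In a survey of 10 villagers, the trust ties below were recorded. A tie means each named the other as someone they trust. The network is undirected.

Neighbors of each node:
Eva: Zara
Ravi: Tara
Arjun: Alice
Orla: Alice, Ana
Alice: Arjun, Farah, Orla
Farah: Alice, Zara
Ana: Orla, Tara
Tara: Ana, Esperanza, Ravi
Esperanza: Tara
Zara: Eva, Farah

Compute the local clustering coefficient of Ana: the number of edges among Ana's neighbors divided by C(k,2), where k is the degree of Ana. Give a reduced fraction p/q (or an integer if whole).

0

Ana's neighbors: Orla and Tara (k = 2).
Possible neighbor pairs: C(2,2) = 1. Edges among them: none → e = 0.
Clustering(Ana) = 0/1.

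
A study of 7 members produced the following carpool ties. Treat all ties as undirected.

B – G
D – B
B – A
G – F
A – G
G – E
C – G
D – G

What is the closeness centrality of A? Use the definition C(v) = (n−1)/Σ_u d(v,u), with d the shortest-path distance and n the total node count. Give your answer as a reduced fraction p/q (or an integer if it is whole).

Distances from A: B:1, C:2, D:2, E:2, F:2, G:1. Sum = 10.
n = 7, so closeness = 6/10 = 3/5.

3/5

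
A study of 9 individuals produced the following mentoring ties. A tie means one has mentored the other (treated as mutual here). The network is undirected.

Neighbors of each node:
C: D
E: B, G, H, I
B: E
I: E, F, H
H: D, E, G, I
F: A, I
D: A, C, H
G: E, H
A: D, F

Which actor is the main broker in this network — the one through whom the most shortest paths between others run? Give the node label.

H

Unnormalized betweenness of each node: A:2, B:0, C:0, D:10, E:8, F:2, G:0, H:11, I:5.
H has the largest value, 11, making it the main broker — the node through which the most shortest paths run.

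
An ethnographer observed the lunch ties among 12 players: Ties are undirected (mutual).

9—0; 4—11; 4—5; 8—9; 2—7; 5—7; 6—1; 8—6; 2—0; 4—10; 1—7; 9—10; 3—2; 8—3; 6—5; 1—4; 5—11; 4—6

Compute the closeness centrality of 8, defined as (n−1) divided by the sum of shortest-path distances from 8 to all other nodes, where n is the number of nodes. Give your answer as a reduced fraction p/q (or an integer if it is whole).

11/21

Distances from 8: 0:2, 1:2, 2:2, 3:1, 4:2, 5:2, 6:1, 7:3, 9:1, 10:2, 11:3. Sum = 21.
n = 12, so closeness = 11/21.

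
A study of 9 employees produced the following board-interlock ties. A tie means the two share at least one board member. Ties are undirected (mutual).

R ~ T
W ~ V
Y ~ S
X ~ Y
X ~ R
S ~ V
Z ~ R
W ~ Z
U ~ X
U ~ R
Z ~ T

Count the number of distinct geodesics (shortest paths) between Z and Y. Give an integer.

1

The shortest distance is 3, and the only length-3 path is Z–R–X–Y. So there is exactly 1 shortest path.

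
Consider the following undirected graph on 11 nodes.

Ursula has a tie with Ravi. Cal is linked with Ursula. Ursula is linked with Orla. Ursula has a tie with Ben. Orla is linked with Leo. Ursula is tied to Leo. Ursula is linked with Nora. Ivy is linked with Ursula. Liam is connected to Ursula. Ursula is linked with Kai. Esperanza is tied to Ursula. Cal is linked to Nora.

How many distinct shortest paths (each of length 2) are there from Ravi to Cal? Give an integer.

The shortest distance is 2, and the only length-2 path is Ravi–Ursula–Cal. So there is exactly 1 shortest path.

1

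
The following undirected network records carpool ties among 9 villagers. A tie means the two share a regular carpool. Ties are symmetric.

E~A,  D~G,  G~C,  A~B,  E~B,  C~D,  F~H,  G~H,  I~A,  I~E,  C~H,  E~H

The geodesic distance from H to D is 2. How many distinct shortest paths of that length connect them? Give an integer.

The shortest distance is 2. The length-2 paths are: H–G–D; H–C–D.
That gives 2 distinct shortest paths.

2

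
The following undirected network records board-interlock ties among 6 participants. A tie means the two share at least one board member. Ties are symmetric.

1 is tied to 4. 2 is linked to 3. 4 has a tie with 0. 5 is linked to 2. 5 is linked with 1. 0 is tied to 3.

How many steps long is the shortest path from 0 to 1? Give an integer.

2

One shortest route is 0 – 4 – 1, which uses 2 edges, and 0 and 1 are not directly tied, so nothing shorter exists. So d(0,1) = 2.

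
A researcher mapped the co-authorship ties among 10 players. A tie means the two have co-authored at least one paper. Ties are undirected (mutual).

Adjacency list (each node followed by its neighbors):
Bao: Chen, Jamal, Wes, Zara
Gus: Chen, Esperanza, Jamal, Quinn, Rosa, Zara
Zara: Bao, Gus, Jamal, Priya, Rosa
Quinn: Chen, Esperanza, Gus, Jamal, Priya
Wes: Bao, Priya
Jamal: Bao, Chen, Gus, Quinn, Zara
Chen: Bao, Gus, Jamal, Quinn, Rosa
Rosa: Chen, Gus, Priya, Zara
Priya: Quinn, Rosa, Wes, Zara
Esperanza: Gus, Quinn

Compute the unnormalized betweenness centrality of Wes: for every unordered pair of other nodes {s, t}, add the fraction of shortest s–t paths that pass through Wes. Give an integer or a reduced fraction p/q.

Pairs whose geodesics pass through Wes — Priya–Bao: 1/2.
All other pairs contribute 0.
Summing the contributions gives betweenness(Wes) = 1/2.

1/2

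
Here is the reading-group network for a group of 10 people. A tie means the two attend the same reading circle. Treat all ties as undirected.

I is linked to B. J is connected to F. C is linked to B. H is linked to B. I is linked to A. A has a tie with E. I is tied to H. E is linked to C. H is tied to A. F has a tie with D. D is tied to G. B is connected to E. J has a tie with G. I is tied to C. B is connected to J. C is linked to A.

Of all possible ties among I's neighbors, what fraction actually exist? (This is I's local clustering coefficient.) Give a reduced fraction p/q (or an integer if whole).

I's neighbors: A, B, C, and H (k = 4).
Possible neighbor pairs: C(4,2) = 6. Edges among them: A–C, A–H, B–C, B–H → e = 4.
Clustering(I) = 4/6 = 2/3.

2/3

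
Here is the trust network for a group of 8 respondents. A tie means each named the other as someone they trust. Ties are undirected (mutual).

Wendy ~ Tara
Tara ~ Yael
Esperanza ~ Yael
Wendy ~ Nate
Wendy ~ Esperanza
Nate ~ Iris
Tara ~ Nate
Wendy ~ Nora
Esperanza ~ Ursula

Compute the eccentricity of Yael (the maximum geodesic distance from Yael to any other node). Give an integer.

3

Distances from Yael: Esperanza:1, Iris:3, Nate:2, Nora:3, Tara:1, Ursula:2, Wendy:2.
The largest is 3 (to Nora and Iris), so the eccentricity of Yael is 3.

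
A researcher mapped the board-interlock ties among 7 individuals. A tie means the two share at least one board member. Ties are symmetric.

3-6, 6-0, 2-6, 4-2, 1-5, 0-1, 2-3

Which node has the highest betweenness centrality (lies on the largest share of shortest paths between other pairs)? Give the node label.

Unnormalized betweenness of each node: 0:8, 1:5, 2:5, 3:0, 4:0, 5:0, 6:9.
6 has the largest value, 9, making it the main broker — the node through which the most shortest paths run.

6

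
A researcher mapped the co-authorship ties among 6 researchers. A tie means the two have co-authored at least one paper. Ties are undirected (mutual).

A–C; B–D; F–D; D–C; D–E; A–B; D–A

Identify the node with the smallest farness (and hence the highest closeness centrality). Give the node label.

D

Farness (sum of distances to all others) for each node — A:7, B:8, C:8, D:5, E:9, F:9.
The smallest farness is 5, for D, so D has the highest closeness.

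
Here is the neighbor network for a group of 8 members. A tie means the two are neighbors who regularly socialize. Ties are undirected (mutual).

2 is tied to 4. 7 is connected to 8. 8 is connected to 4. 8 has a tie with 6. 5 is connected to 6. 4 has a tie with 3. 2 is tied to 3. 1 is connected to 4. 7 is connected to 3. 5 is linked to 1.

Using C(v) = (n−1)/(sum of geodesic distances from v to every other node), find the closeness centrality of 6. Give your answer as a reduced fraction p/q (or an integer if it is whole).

1/2

Distances from 6: 1:2, 2:3, 3:3, 4:2, 5:1, 7:2, 8:1. Sum = 14.
n = 8, so closeness = 7/14 = 1/2.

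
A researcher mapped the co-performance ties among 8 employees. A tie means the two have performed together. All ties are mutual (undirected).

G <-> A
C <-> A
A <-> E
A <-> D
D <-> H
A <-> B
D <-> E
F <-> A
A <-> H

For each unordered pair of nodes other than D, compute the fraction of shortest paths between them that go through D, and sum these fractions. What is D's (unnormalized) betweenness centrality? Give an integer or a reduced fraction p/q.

Pairs whose geodesics pass through D — H–E: 1/2.
All other pairs contribute 0.
Summing the contributions gives betweenness(D) = 1/2.

1/2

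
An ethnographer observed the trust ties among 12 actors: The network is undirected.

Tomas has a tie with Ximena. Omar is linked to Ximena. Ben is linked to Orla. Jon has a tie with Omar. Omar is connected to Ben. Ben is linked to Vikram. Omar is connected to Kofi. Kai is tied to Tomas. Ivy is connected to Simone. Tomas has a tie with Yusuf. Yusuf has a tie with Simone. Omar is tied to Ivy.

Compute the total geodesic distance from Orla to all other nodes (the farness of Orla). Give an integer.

Distances from Orla: Ben:1, Ivy:3, Jon:3, Kai:5, Kofi:3, Omar:2, Simone:4, Tomas:4, Vikram:2, Ximena:3, Yusuf:5.
Sum = 1 + 3 + 3 + 5 + 3 + 2 + 4 + 4 + 2 + 3 + 5 = 35.

35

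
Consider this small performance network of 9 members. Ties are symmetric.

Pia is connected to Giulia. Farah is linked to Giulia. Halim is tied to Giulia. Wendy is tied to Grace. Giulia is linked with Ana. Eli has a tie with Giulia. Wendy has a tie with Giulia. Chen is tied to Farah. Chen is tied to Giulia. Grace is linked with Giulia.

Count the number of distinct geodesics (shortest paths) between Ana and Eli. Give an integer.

1

The shortest distance is 2, and the only length-2 path is Ana–Giulia–Eli. So there is exactly 1 shortest path.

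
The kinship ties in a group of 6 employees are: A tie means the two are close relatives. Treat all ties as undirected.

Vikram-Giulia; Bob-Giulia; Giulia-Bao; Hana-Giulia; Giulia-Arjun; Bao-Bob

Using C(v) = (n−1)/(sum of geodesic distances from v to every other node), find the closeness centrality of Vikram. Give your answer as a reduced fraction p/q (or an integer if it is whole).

5/9

Distances from Vikram: Arjun:2, Bao:2, Bob:2, Giulia:1, Hana:2. Sum = 9.
n = 6, so closeness = 5/9.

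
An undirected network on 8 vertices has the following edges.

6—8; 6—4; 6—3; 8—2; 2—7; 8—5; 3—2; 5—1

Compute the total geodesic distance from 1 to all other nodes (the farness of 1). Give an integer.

Distances from 1: 2:3, 3:4, 4:4, 5:1, 6:3, 7:4, 8:2.
Sum = 3 + 4 + 4 + 1 + 3 + 4 + 2 = 21.

21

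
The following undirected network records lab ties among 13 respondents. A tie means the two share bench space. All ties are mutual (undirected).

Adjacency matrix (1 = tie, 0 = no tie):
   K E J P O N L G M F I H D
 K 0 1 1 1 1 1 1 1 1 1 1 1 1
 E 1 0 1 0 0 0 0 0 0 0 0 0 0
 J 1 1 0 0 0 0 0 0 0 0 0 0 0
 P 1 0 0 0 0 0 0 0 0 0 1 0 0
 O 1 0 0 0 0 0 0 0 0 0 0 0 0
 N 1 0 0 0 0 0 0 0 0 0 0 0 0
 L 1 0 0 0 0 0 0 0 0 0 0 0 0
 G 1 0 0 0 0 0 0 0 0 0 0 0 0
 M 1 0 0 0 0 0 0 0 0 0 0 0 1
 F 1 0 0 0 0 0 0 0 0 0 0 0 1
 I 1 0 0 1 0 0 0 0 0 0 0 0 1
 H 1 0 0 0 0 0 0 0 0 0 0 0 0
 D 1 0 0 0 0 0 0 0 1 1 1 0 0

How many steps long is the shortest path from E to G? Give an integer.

2

One shortest route is E – K – G, which uses 2 edges, and E and G are not directly tied, so nothing shorter exists. So d(E,G) = 2.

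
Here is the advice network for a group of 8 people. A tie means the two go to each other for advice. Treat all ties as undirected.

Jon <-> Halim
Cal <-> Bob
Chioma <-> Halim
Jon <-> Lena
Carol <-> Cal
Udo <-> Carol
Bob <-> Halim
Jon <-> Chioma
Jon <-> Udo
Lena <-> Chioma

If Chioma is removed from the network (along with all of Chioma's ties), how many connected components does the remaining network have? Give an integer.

Chioma's neighbors (Halim, Jon, and Lena) remain reachable from one another through other ties, so the rest of the network stays in one piece.

1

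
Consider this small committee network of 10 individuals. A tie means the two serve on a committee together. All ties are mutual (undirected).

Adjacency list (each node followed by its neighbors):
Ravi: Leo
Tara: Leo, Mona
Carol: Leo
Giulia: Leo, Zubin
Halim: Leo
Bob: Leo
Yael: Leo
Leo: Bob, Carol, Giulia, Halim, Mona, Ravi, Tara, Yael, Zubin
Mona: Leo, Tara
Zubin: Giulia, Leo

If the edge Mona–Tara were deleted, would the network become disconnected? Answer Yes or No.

No

Even without that edge, Mona still reaches Tara via Mona – Leo – Tara, so the network stays connected. Not a bridge.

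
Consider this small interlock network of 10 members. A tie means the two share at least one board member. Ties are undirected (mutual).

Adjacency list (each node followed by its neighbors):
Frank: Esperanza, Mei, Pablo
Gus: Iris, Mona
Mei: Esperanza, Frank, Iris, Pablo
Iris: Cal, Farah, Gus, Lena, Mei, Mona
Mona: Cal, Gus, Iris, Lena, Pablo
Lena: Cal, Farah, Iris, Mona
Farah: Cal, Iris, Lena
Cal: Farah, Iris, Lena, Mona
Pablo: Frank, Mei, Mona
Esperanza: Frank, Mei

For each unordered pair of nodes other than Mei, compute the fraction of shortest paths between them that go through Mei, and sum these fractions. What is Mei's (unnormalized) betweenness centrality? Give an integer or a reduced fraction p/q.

125/12

Pairs whose geodesics pass through Mei — Esperanza–Pablo: 1/2; Esperanza–Lena: 1; Esperanza–Mona: 2/3; Esperanza–Farah: 1; Esperanza–Iris: 1; Esperanza–Gus: 1; Esperanza–Cal: 1; Pablo–Farah: 1/4; Pablo–Iris: 1/2; Frank–Lena: 1/2; Frank–Farah: 1; Frank–Iris: 1; Frank–Gus: 1/2; Frank–Cal: 1/2.
All other pairs contribute 0.
Summing the contributions gives betweenness(Mei) = 125/12.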